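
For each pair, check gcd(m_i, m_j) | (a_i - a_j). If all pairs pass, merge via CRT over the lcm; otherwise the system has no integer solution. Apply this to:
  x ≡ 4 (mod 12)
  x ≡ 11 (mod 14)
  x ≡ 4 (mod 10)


Moduli 12, 14, 10 are not pairwise coprime, so CRT works modulo lcm(m_i) when all pairwise compatibility conditions hold.
Pairwise compatibility: gcd(m_i, m_j) must divide a_i - a_j for every pair.
Merge one congruence at a time:
  Start: x ≡ 4 (mod 12).
  Combine with x ≡ 11 (mod 14): gcd(12, 14) = 2, and 11 - 4 = 7 is NOT divisible by 2.
    ⇒ system is inconsistent (no integer solution).

No solution (the system is inconsistent).


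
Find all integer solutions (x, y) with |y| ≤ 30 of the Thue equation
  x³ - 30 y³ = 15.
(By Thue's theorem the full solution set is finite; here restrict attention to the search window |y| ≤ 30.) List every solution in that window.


The equation is x³ - 30y³ = 15. For fixed y, x³ = 30·y³ + 15, so a solution requires the RHS to be a perfect cube.
Strategy: iterate y from -30 to 30, compute RHS = 30·y³ + 15, and check whether it is a (positive or negative) perfect cube.
Check small values of y:
  y = 0: RHS = 15 is not a perfect cube.
  y = 1: RHS = 45 is not a perfect cube.
  y = -1: RHS = -15 is not a perfect cube.
  y = 2: RHS = 255 is not a perfect cube.
  y = -2: RHS = -225 is not a perfect cube.
  y = 3: RHS = 825 is not a perfect cube.
  y = -3: RHS = -795 is not a perfect cube.
Continuing the search up to |y| = 30 finds no solutions either.
No (x, y) in the scanned range satisfies the equation.

No integer solutions with |y| ≤ 30.


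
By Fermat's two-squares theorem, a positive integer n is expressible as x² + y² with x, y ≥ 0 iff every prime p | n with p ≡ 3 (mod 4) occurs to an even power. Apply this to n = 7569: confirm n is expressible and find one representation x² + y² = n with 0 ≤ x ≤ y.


Step 1: Factor n = 7569 = 3^2 · 29^2.
Step 2: Check the mod-4 condition on each prime factor: 3 ≡ 3 (mod 4), exponent 2 (must be even); 29 ≡ 1 (mod 4), exponent 2.
All primes ≡ 3 (mod 4) appear to even exponent (or don't appear), so by the two-squares theorem n IS expressible as a sum of two squares.
Step 3: Build a representation. Group n = k² · m with k = 3 and m = 29 · 29 = 841 (a product of primes ≡ 1 (mod 4)); a representation of m scales to one of n via (k·x)² + (k·y)² = k²(x² + y²). Each prime p ≡ 1 (mod 4) is itself a sum of two squares; find a² by testing p − a² for a perfect square:
  29: 29 − 1² = 28, 29 − 2² = 25 = 5² ⇒ 29 = 2² + 5².
  Combine using the Brahmagupta–Fibonacci identity (a² + b²)(c² + d²) = (ac − bd)² + (ad + bc)² = (ac + bd)² + (ad − bc)²:
  29 · 29 = 841: from (2² + 5²)(2² + 5²), take (2·2 − 5·5, 2·5 + 5·2) = (4 − 25, 10 + 10) = (-21, 20); dropping signs (only squares matter) gives (21, 20); check 21² + 20² = 441 + 400 = 841 ✓.
  Scale by k = 3: (3·21, 3·20) = (63, 60).
Step 4: Order so x ≤ y and verify: 60² + 63² = 3600 + 3969 = 7569 = n. ✓

n = 7569 = 60² + 63² (one valid representation with x ≤ y).


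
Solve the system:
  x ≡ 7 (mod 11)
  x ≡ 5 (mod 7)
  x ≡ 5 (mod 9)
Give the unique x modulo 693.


Moduli 11, 7, 9 are pairwise coprime; by CRT there is a unique solution modulo M = 11 · 7 · 9 = 693.
Solve pairwise, accumulating the modulus:
  Start with x ≡ 7 (mod 11).
  Combine with x ≡ 5 (mod 7): since gcd(11, 7) = 1, we get a unique residue mod 77.
    Write x = 7 + 11·t and substitute into x ≡ 5 (mod 7): 11·t ≡ 5 − 7 = -2 (mod 7).
    Reduce coefficients mod 7: 4·t ≡ 5 (mod 7).
    The inverse of 4 mod 7 is 2 (since 4·2 = 8 = 1·7 + 1), so t ≡ 2·5 = 10 ≡ 3 (mod 7).
    Then x = 7 + 11·3 = 40, valid modulo lcm(11, 7) = 77: x ≡ 40 (mod 77).
  Combine with x ≡ 5 (mod 9): since gcd(77, 9) = 1, we get a unique residue mod 693.
    Write x = 40 + 77·t and substitute into x ≡ 5 (mod 9): 77·t ≡ 5 − 40 = -35 (mod 9).
    Reduce coefficients mod 9: 5·t ≡ 1 (mod 9).
    The inverse of 5 mod 9 is 2 (since 5·2 = 10 = 1·9 + 1), so t ≡ 2·1 = 2 ≡ 2 (mod 9).
    Then x = 40 + 77·2 = 194, valid modulo lcm(77, 9) = 693: x ≡ 194 (mod 693).
Verify: 194 mod 11 = 7 ✓, 194 mod 7 = 5 ✓, 194 mod 9 = 5 ✓.

x ≡ 194 (mod 693).


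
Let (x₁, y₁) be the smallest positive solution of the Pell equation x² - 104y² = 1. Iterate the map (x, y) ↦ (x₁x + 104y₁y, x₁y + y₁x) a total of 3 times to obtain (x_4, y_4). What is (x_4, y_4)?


Step 1: Find the fundamental solution (x₁, y₁) of x² - 104y² = 1.
  Expand √104 as a continued fraction. a₀ = ⌊√104⌋ = 10; iterate m_{k+1} = d_k·a_k − m_k, d_{k+1} = (104 − m_{k+1}²)/d_k, a_{k+1} = ⌊(a₀ + m_{k+1})/d_{k+1}⌋ (starting m₀ = 0, d₀ = 1), with convergents p_k = a_k·p_{k-1} + p_{k-2}, q_k = a_k·q_{k-1} + q_{k-2} (p₋₁ = 1, q₋₁ = 0):
  k = 0: a₀ = 10; p₀/q₀ = 10/1; p₀² − 104·q₀² = 100 − 104 = -4.
  k = 1: m = 10, d = 4, a = ⌊(10 + 10)/4⌋ = 5; p/q = (5·10 + 1)/(5·1 + 0) = 51/5; p² − 104·q² = 2601 − 2600 = 1.
  The first convergent with p² − 104·q² = 1 gives the fundamental solution (x₁, y₁) = (51, 5).
Step 2: Apply the recurrence (x_{n+1}, y_{n+1}) = (x₁x_n + 104y₁y_n, x₁y_n + y₁x_n) repeatedly.
  From (x_1, y_1) = (51, 5): x_2 = 51·51 + 104·5·5 = 5201; y_2 = 51·5 + 5·51 = 510.
  From (x_2, y_2) = (5201, 510): x_3 = 51·5201 + 104·5·510 = 530451; y_3 = 51·510 + 5·5201 = 52015.
  From (x_3, y_3) = (530451, 52015): x_4 = 51·530451 + 104·5·52015 = 54100801; y_4 = 51·52015 + 5·530451 = 5305020.
Step 3: Verify x_4² - 104·y_4² = 2926896668841601 - 2926896668841600 = 1 (should be 1). ✓

(x_1, y_1) = (51, 5); (x_4, y_4) = (54100801, 5305020).


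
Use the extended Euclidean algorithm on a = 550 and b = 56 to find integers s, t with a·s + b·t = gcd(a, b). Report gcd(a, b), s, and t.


Euclidean algorithm on (550, 56) — divide until remainder is 0:
  550 = 9 · 56 + 46
  56 = 1 · 46 + 10
  46 = 4 · 10 + 6
  10 = 1 · 6 + 4
  6 = 1 · 4 + 2
  4 = 2 · 2 + 0
gcd(550, 56) = 2.
Track Bezout coefficients alongside the remainders: start with r₀ = 550 = a·1 + b·0 (s = 1, t = 0) and r₁ = 56 = a·0 + b·1 (s = 0, t = 1); each new remainder r_{k+1} = r_{k-1} − q_k·r_k inherits s_{k+1} = s_{k-1} − q_k·s_k, t_{k+1} = t_{k-1} − q_k·t_k, so r_k = a·s_k + b·t_k at every step:
  q = 9: r = 46, s = 1 − 9·0 = 1, t = 0 − 9·1 = -9  (check: 550·1 + 56·(-9) = 46)
  q = 1: r = 10, s = 0 − 1·1 = -1, t = 1 − 1·(-9) = 10  (check: 550·(-1) + 56·10 = 10)
  q = 4: r = 6, s = 1 − 4·(-1) = 5, t = -9 − 4·10 = -49  (check: 550·5 + 56·(-49) = 6)
  q = 1: r = 4, s = -1 − 1·5 = -6, t = 10 − 1·(-49) = 59  (check: 550·(-6) + 56·59 = 4)
  q = 1: r = 2, s = 5 − 1·(-6) = 11, t = -49 − 1·59 = -108  (check: 550·11 + 56·(-108) = 2)
The row with r = 2 (the gcd) gives the Bezout coefficients s = 11, t = -108.
Result: 550 · (11) + 56 · (-108) = 2.

gcd(550, 56) = 2; s = 11, t = -108 (check: 550·11 + 56·(-108) = 2).


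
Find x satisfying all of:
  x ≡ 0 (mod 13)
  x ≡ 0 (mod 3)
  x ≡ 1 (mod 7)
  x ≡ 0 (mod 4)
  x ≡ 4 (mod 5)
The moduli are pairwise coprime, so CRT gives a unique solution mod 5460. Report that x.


Product of moduli M = 13 · 3 · 7 · 4 · 5 = 5460.
Merge one congruence at a time:
  Start: x ≡ 0 (mod 13).
  Combine with x ≡ 0 (mod 3); new modulus lcm = 39.
    Write x = 0 + 13·t and substitute into x ≡ 0 (mod 3): 13·t ≡ 0 − 0 = 0 (mod 3).
    Reduce coefficients mod 3: 1·t ≡ 0 (mod 3).
    So t ≡ 0 (mod 3).
    Then x = 0 + 13·0 = 0, valid modulo lcm(13, 3) = 39: x ≡ 0 (mod 39).
  Combine with x ≡ 1 (mod 7); new modulus lcm = 273.
    Write x = 0 + 39·t and substitute into x ≡ 1 (mod 7): 39·t ≡ 1 − 0 = 1 (mod 7).
    Reduce coefficients mod 7: 4·t ≡ 1 (mod 7).
    The inverse of 4 mod 7 is 2 (since 4·2 = 8 = 1·7 + 1), so t ≡ 2·1 = 2 ≡ 2 (mod 7).
    Then x = 0 + 39·2 = 78, valid modulo lcm(39, 7) = 273: x ≡ 78 (mod 273).
  Combine with x ≡ 0 (mod 4); new modulus lcm = 1092.
    Write x = 78 + 273·t and substitute into x ≡ 0 (mod 4): 273·t ≡ 0 − 78 = -78 (mod 4).
    Reduce coefficients mod 4: 1·t ≡ 2 (mod 4).
    So t ≡ 2 (mod 4).
    Then x = 78 + 273·2 = 624, valid modulo lcm(273, 4) = 1092: x ≡ 624 (mod 1092).
  Combine with x ≡ 4 (mod 5); new modulus lcm = 5460.
    Write x = 624 + 1092·t and substitute into x ≡ 4 (mod 5): 1092·t ≡ 4 − 624 = -620 (mod 5).
    Reduce coefficients mod 5: 2·t ≡ 0 (mod 5).
    The inverse of 2 mod 5 is 3 (since 2·3 = 6 = 1·5 + 1), so t ≡ 3·0 = 0 ≡ 0 (mod 5).
    Then x = 624 + 1092·0 = 624, valid modulo lcm(1092, 5) = 5460: x ≡ 624 (mod 5460).
Verify against each original: 624 mod 13 = 0, 624 mod 3 = 0, 624 mod 7 = 1, 624 mod 4 = 0, 624 mod 5 = 4.

x ≡ 624 (mod 5460).


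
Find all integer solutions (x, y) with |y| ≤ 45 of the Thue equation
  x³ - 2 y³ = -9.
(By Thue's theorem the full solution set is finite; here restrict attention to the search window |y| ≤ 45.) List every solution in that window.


The equation is x³ - 2y³ = -9. For fixed y, x³ = 2·y³ − 9, so a solution requires the RHS to be a perfect cube.
Strategy: iterate y from -45 to 45, compute RHS = 2·y³ − 9, and check whether it is a (positive or negative) perfect cube.
Check small values of y:
  y = 0: RHS = -9 is not a perfect cube.
  y = 1: RHS = -7 is not a perfect cube.
  y = -1: RHS = -11 is not a perfect cube.
  y = 2: RHS = 7 is not a perfect cube.
  y = -2: RHS = -25 is not a perfect cube.
  y = 3: RHS = 45 is not a perfect cube.
  y = -3: RHS = -63 is not a perfect cube.
Continuing the search up to |y| = 45 finds no solutions either.
No (x, y) in the scanned range satisfies the equation.

No integer solutions with |y| ≤ 45.


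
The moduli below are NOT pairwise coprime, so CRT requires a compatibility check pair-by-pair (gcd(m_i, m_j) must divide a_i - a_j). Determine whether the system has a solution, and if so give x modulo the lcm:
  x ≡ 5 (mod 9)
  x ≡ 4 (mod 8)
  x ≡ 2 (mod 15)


Moduli 9, 8, 15 are not pairwise coprime, so CRT works modulo lcm(m_i) when all pairwise compatibility conditions hold.
Pairwise compatibility: gcd(m_i, m_j) must divide a_i - a_j for every pair.
Merge one congruence at a time:
  Start: x ≡ 5 (mod 9).
  Combine with x ≡ 4 (mod 8): gcd(9, 8) = 1; 4 - 5 = -1, which IS divisible by 1, so compatible.
    Write x = 5 + 9·t and substitute into x ≡ 4 (mod 8): 9·t ≡ 4 − 5 = -1 (mod 8).
    Reduce coefficients mod 8: 1·t ≡ 7 (mod 8).
    So t ≡ 7 (mod 8).
    Then x = 5 + 9·7 = 68, valid modulo lcm(9, 8) = 72: x ≡ 68 (mod 72).
  Combine with x ≡ 2 (mod 15): gcd(72, 15) = 3; 2 - 68 = -66, which IS divisible by 3, so compatible.
    Write x = 68 + 72·t and substitute into x ≡ 2 (mod 15): 72·t ≡ 2 − 68 = -66 (mod 15).
    Divide the congruence (and modulus) by g = 3: 24·t ≡ -22 (mod 5).
    Reduce coefficients mod 5: 4·t ≡ 3 (mod 5).
    The inverse of 4 mod 5 is 4 (since 4·4 = 16 = 3·5 + 1), so t ≡ 4·3 = 12 ≡ 2 (mod 5).
    Then x = 68 + 72·2 = 212, valid modulo lcm(72, 15) = 360: x ≡ 212 (mod 360).
Verify: 212 mod 9 = 5, 212 mod 8 = 4, 212 mod 15 = 2.

x ≡ 212 (mod 360).


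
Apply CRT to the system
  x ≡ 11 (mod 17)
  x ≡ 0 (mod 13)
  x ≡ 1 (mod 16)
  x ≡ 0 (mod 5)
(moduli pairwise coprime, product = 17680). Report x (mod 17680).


Product of moduli M = 17 · 13 · 16 · 5 = 17680.
Merge one congruence at a time:
  Start: x ≡ 11 (mod 17).
  Combine with x ≡ 0 (mod 13); new modulus lcm = 221.
    Write x = 11 + 17·t and substitute into x ≡ 0 (mod 13): 17·t ≡ 0 − 11 = -11 (mod 13).
    Reduce coefficients mod 13: 4·t ≡ 2 (mod 13).
    The inverse of 4 mod 13 is 10 (since 4·10 = 40 = 3·13 + 1), so t ≡ 10·2 = 20 ≡ 7 (mod 13).
    Then x = 11 + 17·7 = 130, valid modulo lcm(17, 13) = 221: x ≡ 130 (mod 221).
  Combine with x ≡ 1 (mod 16); new modulus lcm = 3536.
    Write x = 130 + 221·t and substitute into x ≡ 1 (mod 16): 221·t ≡ 1 − 130 = -129 (mod 16).
    Reduce coefficients mod 16: 13·t ≡ 15 (mod 16).
    The inverse of 13 mod 16 is 5 (since 13·5 = 65 = 4·16 + 1), so t ≡ 5·15 = 75 ≡ 11 (mod 16).
    Then x = 130 + 221·11 = 2561, valid modulo lcm(221, 16) = 3536: x ≡ 2561 (mod 3536).
  Combine with x ≡ 0 (mod 5); new modulus lcm = 17680.
    Write x = 2561 + 3536·t and substitute into x ≡ 0 (mod 5): 3536·t ≡ 0 − 2561 = -2561 (mod 5).
    Reduce coefficients mod 5: 1·t ≡ 4 (mod 5).
    So t ≡ 4 (mod 5).
    Then x = 2561 + 3536·4 = 16705, valid modulo lcm(3536, 5) = 17680: x ≡ 16705 (mod 17680).
Verify against each original: 16705 mod 17 = 11, 16705 mod 13 = 0, 16705 mod 16 = 1, 16705 mod 5 = 0.

x ≡ 16705 (mod 17680).


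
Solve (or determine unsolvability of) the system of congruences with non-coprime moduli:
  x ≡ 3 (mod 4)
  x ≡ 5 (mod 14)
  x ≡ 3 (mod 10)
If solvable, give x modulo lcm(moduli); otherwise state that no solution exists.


Moduli 4, 14, 10 are not pairwise coprime, so CRT works modulo lcm(m_i) when all pairwise compatibility conditions hold.
Pairwise compatibility: gcd(m_i, m_j) must divide a_i - a_j for every pair.
Merge one congruence at a time:
  Start: x ≡ 3 (mod 4).
  Combine with x ≡ 5 (mod 14): gcd(4, 14) = 2; 5 - 3 = 2, which IS divisible by 2, so compatible.
    Write x = 3 + 4·t and substitute into x ≡ 5 (mod 14): 4·t ≡ 5 − 3 = 2 (mod 14).
    Divide the congruence (and modulus) by g = 2: 2·t ≡ 1 (mod 7).
    The inverse of 2 mod 7 is 4 (since 2·4 = 8 = 1·7 + 1), so t ≡ 4·1 = 4 ≡ 4 (mod 7).
    Then x = 3 + 4·4 = 19, valid modulo lcm(4, 14) = 28: x ≡ 19 (mod 28).
  Combine with x ≡ 3 (mod 10): gcd(28, 10) = 2; 3 - 19 = -16, which IS divisible by 2, so compatible.
    Write x = 19 + 28·t and substitute into x ≡ 3 (mod 10): 28·t ≡ 3 − 19 = -16 (mod 10).
    Divide the congruence (and modulus) by g = 2: 14·t ≡ -8 (mod 5).
    Reduce coefficients mod 5: 4·t ≡ 2 (mod 5).
    The inverse of 4 mod 5 is 4 (since 4·4 = 16 = 3·5 + 1), so t ≡ 4·2 = 8 ≡ 3 (mod 5).
    Then x = 19 + 28·3 = 103, valid modulo lcm(28, 10) = 140: x ≡ 103 (mod 140).
Verify: 103 mod 4 = 3, 103 mod 14 = 5, 103 mod 10 = 3.

x ≡ 103 (mod 140).


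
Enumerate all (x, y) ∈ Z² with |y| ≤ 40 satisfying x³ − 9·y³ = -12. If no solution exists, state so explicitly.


The equation is x³ - 9y³ = -12. For fixed y, x³ = 9·y³ − 12, so a solution requires the RHS to be a perfect cube.
Strategy: iterate y from -40 to 40, compute RHS = 9·y³ − 12, and check whether it is a (positive or negative) perfect cube.
Check small values of y:
  y = 0: RHS = -12 is not a perfect cube.
  y = 1: RHS = -3 is not a perfect cube.
  y = -1: RHS = -21 is not a perfect cube.
  y = 2: RHS = 60 is not a perfect cube.
  y = -2: RHS = -84 is not a perfect cube.
  y = 3: RHS = 231 is not a perfect cube.
  y = -3: RHS = -255 is not a perfect cube.
Continuing the search up to |y| = 40 finds no solutions either.
No (x, y) in the scanned range satisfies the equation.

No integer solutions with |y| ≤ 40.


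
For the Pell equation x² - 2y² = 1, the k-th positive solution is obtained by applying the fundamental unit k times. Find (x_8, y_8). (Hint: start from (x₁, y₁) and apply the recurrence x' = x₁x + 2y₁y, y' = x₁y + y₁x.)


Step 1: Find the fundamental solution (x₁, y₁) of x² - 2y² = 1.
  Expand √2 as a continued fraction. a₀ = ⌊√2⌋ = 1; iterate m_{k+1} = d_k·a_k − m_k, d_{k+1} = (2 − m_{k+1}²)/d_k, a_{k+1} = ⌊(a₀ + m_{k+1})/d_{k+1}⌋ (starting m₀ = 0, d₀ = 1), with convergents p_k = a_k·p_{k-1} + p_{k-2}, q_k = a_k·q_{k-1} + q_{k-2} (p₋₁ = 1, q₋₁ = 0):
  k = 0: a₀ = 1; p₀/q₀ = 1/1; p₀² − 2·q₀² = 1 − 2 = -1.
  k = 1: m = 1, d = 1, a = ⌊(1 + 1)/1⌋ = 2; p/q = (2·1 + 1)/(2·1 + 0) = 3/2; p² − 2·q² = 9 − 8 = 1.
  The first convergent with p² − 2·q² = 1 gives the fundamental solution (x₁, y₁) = (3, 2).
Step 2: Apply the recurrence (x_{n+1}, y_{n+1}) = (x₁x_n + 2y₁y_n, x₁y_n + y₁x_n) repeatedly.
  From (x_1, y_1) = (3, 2): x_2 = 3·3 + 2·2·2 = 17; y_2 = 3·2 + 2·3 = 12.
  From (x_2, y_2) = (17, 12): x_3 = 3·17 + 2·2·12 = 99; y_3 = 3·12 + 2·17 = 70.
  From (x_3, y_3) = (99, 70): x_4 = 3·99 + 2·2·70 = 577; y_4 = 3·70 + 2·99 = 408.
  From (x_4, y_4) = (577, 408): x_5 = 3·577 + 2·2·408 = 3363; y_5 = 3·408 + 2·577 = 2378.
  From (x_5, y_5) = (3363, 2378): x_6 = 3·3363 + 2·2·2378 = 19601; y_6 = 3·2378 + 2·3363 = 13860.
  From (x_6, y_6) = (19601, 13860): x_7 = 3·19601 + 2·2·13860 = 114243; y_7 = 3·13860 + 2·19601 = 80782.
  From (x_7, y_7) = (114243, 80782): x_8 = 3·114243 + 2·2·80782 = 665857; y_8 = 3·80782 + 2·114243 = 470832.
Step 3: Verify x_8² - 2·y_8² = 443365544449 - 443365544448 = 1 (should be 1). ✓

(x_1, y_1) = (3, 2); (x_8, y_8) = (665857, 470832).


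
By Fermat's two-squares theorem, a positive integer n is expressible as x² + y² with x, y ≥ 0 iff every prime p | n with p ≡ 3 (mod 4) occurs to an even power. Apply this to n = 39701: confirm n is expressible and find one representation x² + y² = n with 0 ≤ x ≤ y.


Step 1: Factor n = 39701 = 29 · 37^2.
Step 2: Check the mod-4 condition on each prime factor: 29 ≡ 1 (mod 4), exponent 1; 37 ≡ 1 (mod 4), exponent 2.
All primes ≡ 3 (mod 4) appear to even exponent (or don't appear), so by the two-squares theorem n IS expressible as a sum of two squares.
Step 3: Build a representation. Here n = 29 · 37 · 37 is a product of primes ≡ 1 (mod 4). Each prime p ≡ 1 (mod 4) is itself a sum of two squares; find a² by testing p − a² for a perfect square:
  29: 29 − 1² = 28, 29 − 2² = 25 = 5² ⇒ 29 = 2² + 5².
  37: 37 − 1² = 36 = 6² ⇒ 37 = 1² + 6².
  Combine using the Brahmagupta–Fibonacci identity (a² + b²)(c² + d²) = (ac − bd)² + (ad + bc)² = (ac + bd)² + (ad − bc)²:
  29 · 37 = 1073: from (2² + 5²)(1² + 6²), take (2·1 − 5·6, 2·6 + 5·1) = (2 − 30, 12 + 5) = (-28, 17); dropping signs (only squares matter) gives (28, 17); check 28² + 17² = 784 + 289 = 1073 ✓.
  1073 · 37 = 39701: from (28² + 17²)(1² + 6²), take (28·1 − 17·6, 28·6 + 17·1) = (28 − 102, 168 + 17) = (-74, 185); dropping signs (only squares matter) gives (74, 185); check 74² + 185² = 5476 + 34225 = 39701 ✓.
Step 4: Order so x ≤ y and verify: 74² + 185² = 5476 + 34225 = 39701 = n. ✓

n = 39701 = 74² + 185² (one valid representation with x ≤ y).


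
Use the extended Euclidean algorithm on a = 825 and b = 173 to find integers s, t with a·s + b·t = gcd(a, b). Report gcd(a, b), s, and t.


Euclidean algorithm on (825, 173) — divide until remainder is 0:
  825 = 4 · 173 + 133
  173 = 1 · 133 + 40
  133 = 3 · 40 + 13
  40 = 3 · 13 + 1
  13 = 13 · 1 + 0
gcd(825, 173) = 1.
Track Bezout coefficients alongside the remainders: start with r₀ = 825 = a·1 + b·0 (s = 1, t = 0) and r₁ = 173 = a·0 + b·1 (s = 0, t = 1); each new remainder r_{k+1} = r_{k-1} − q_k·r_k inherits s_{k+1} = s_{k-1} − q_k·s_k, t_{k+1} = t_{k-1} − q_k·t_k, so r_k = a·s_k + b·t_k at every step:
  q = 4: r = 133, s = 1 − 4·0 = 1, t = 0 − 4·1 = -4  (check: 825·1 + 173·(-4) = 133)
  q = 1: r = 40, s = 0 − 1·1 = -1, t = 1 − 1·(-4) = 5  (check: 825·(-1) + 173·5 = 40)
  q = 3: r = 13, s = 1 − 3·(-1) = 4, t = -4 − 3·5 = -19  (check: 825·4 + 173·(-19) = 13)
  q = 3: r = 1, s = -1 − 3·4 = -13, t = 5 − 3·(-19) = 62  (check: 825·(-13) + 173·62 = 1)
The row with r = 1 (the gcd) gives the Bezout coefficients s = -13, t = 62.
Result: 825 · (-13) + 173 · (62) = 1.

gcd(825, 173) = 1; s = -13, t = 62 (check: 825·(-13) + 173·62 = 1).


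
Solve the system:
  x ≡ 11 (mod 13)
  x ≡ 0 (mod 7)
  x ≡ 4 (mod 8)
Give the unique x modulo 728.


Moduli 13, 7, 8 are pairwise coprime; by CRT there is a unique solution modulo M = 13 · 7 · 8 = 728.
Solve pairwise, accumulating the modulus:
  Start with x ≡ 11 (mod 13).
  Combine with x ≡ 0 (mod 7): since gcd(13, 7) = 1, we get a unique residue mod 91.
    Write x = 11 + 13·t and substitute into x ≡ 0 (mod 7): 13·t ≡ 0 − 11 = -11 (mod 7).
    Reduce coefficients mod 7: 6·t ≡ 3 (mod 7).
    The inverse of 6 mod 7 is 6 (since 6·6 = 36 = 5·7 + 1), so t ≡ 6·3 = 18 ≡ 4 (mod 7).
    Then x = 11 + 13·4 = 63, valid modulo lcm(13, 7) = 91: x ≡ 63 (mod 91).
  Combine with x ≡ 4 (mod 8): since gcd(91, 8) = 1, we get a unique residue mod 728.
    Write x = 63 + 91·t and substitute into x ≡ 4 (mod 8): 91·t ≡ 4 − 63 = -59 (mod 8).
    Reduce coefficients mod 8: 3·t ≡ 5 (mod 8).
    The inverse of 3 mod 8 is 3 (since 3·3 = 9 = 1·8 + 1), so t ≡ 3·5 = 15 ≡ 7 (mod 8).
    Then x = 63 + 91·7 = 700, valid modulo lcm(91, 8) = 728: x ≡ 700 (mod 728).
Verify: 700 mod 13 = 11 ✓, 700 mod 7 = 0 ✓, 700 mod 8 = 4 ✓.

x ≡ 700 (mod 728).


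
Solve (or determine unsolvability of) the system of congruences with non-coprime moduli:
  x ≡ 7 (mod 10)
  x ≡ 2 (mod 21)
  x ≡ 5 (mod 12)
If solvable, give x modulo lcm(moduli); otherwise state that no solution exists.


Moduli 10, 21, 12 are not pairwise coprime, so CRT works modulo lcm(m_i) when all pairwise compatibility conditions hold.
Pairwise compatibility: gcd(m_i, m_j) must divide a_i - a_j for every pair.
Merge one congruence at a time:
  Start: x ≡ 7 (mod 10).
  Combine with x ≡ 2 (mod 21): gcd(10, 21) = 1; 2 - 7 = -5, which IS divisible by 1, so compatible.
    Write x = 7 + 10·t and substitute into x ≡ 2 (mod 21): 10·t ≡ 2 − 7 = -5 (mod 21).
    Reduce coefficients mod 21: 10·t ≡ 16 (mod 21).
    The inverse of 10 mod 21 is 19 (since 10·19 = 190 = 9·21 + 1), so t ≡ 19·16 = 304 ≡ 10 (mod 21).
    Then x = 7 + 10·10 = 107, valid modulo lcm(10, 21) = 210: x ≡ 107 (mod 210).
  Combine with x ≡ 5 (mod 12): gcd(210, 12) = 6; 5 - 107 = -102, which IS divisible by 6, so compatible.
    Write x = 107 + 210·t and substitute into x ≡ 5 (mod 12): 210·t ≡ 5 − 107 = -102 (mod 12).
    Divide the congruence (and modulus) by g = 6: 35·t ≡ -17 (mod 2).
    Reduce coefficients mod 2: 1·t ≡ 1 (mod 2).
    So t ≡ 1 (mod 2).
    Then x = 107 + 210·1 = 317, valid modulo lcm(210, 12) = 420: x ≡ 317 (mod 420).
Verify: 317 mod 10 = 7, 317 mod 21 = 2, 317 mod 12 = 5.

x ≡ 317 (mod 420).


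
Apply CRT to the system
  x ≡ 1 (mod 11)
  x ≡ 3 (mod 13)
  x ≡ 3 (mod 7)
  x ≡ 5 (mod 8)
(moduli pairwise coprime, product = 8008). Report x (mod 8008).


Product of moduli M = 11 · 13 · 7 · 8 = 8008.
Merge one congruence at a time:
  Start: x ≡ 1 (mod 11).
  Combine with x ≡ 3 (mod 13); new modulus lcm = 143.
    Write x = 1 + 11·t and substitute into x ≡ 3 (mod 13): 11·t ≡ 3 − 1 = 2 (mod 13).
    The inverse of 11 mod 13 is 6 (since 11·6 = 66 = 5·13 + 1), so t ≡ 6·2 = 12 ≡ 12 (mod 13).
    Then x = 1 + 11·12 = 133, valid modulo lcm(11, 13) = 143: x ≡ 133 (mod 143).
  Combine with x ≡ 3 (mod 7); new modulus lcm = 1001.
    Write x = 133 + 143·t and substitute into x ≡ 3 (mod 7): 143·t ≡ 3 − 133 = -130 (mod 7).
    Reduce coefficients mod 7: 3·t ≡ 3 (mod 7).
    The inverse of 3 mod 7 is 5 (since 3·5 = 15 = 2·7 + 1), so t ≡ 5·3 = 15 ≡ 1 (mod 7).
    Then x = 133 + 143·1 = 276, valid modulo lcm(143, 7) = 1001: x ≡ 276 (mod 1001).
  Combine with x ≡ 5 (mod 8); new modulus lcm = 8008.
    Write x = 276 + 1001·t and substitute into x ≡ 5 (mod 8): 1001·t ≡ 5 − 276 = -271 (mod 8).
    Reduce coefficients mod 8: 1·t ≡ 1 (mod 8).
    So t ≡ 1 (mod 8).
    Then x = 276 + 1001·1 = 1277, valid modulo lcm(1001, 8) = 8008: x ≡ 1277 (mod 8008).
Verify against each original: 1277 mod 11 = 1, 1277 mod 13 = 3, 1277 mod 7 = 3, 1277 mod 8 = 5.

x ≡ 1277 (mod 8008).


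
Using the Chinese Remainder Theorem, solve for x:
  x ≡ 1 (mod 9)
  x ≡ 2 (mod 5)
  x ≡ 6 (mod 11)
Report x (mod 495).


Moduli 9, 5, 11 are pairwise coprime; by CRT there is a unique solution modulo M = 9 · 5 · 11 = 495.
Solve pairwise, accumulating the modulus:
  Start with x ≡ 1 (mod 9).
  Combine with x ≡ 2 (mod 5): since gcd(9, 5) = 1, we get a unique residue mod 45.
    Write x = 1 + 9·t and substitute into x ≡ 2 (mod 5): 9·t ≡ 2 − 1 = 1 (mod 5).
    Reduce coefficients mod 5: 4·t ≡ 1 (mod 5).
    The inverse of 4 mod 5 is 4 (since 4·4 = 16 = 3·5 + 1), so t ≡ 4·1 = 4 ≡ 4 (mod 5).
    Then x = 1 + 9·4 = 37, valid modulo lcm(9, 5) = 45: x ≡ 37 (mod 45).
  Combine with x ≡ 6 (mod 11): since gcd(45, 11) = 1, we get a unique residue mod 495.
    Write x = 37 + 45·t and substitute into x ≡ 6 (mod 11): 45·t ≡ 6 − 37 = -31 (mod 11).
    Reduce coefficients mod 11: 1·t ≡ 2 (mod 11).
    So t ≡ 2 (mod 11).
    Then x = 37 + 45·2 = 127, valid modulo lcm(45, 11) = 495: x ≡ 127 (mod 495).
Verify: 127 mod 9 = 1 ✓, 127 mod 5 = 2 ✓, 127 mod 11 = 6 ✓.

x ≡ 127 (mod 495).


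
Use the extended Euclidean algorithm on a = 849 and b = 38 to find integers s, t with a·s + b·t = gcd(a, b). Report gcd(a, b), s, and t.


Euclidean algorithm on (849, 38) — divide until remainder is 0:
  849 = 22 · 38 + 13
  38 = 2 · 13 + 12
  13 = 1 · 12 + 1
  12 = 12 · 1 + 0
gcd(849, 38) = 1.
Track Bezout coefficients alongside the remainders: start with r₀ = 849 = a·1 + b·0 (s = 1, t = 0) and r₁ = 38 = a·0 + b·1 (s = 0, t = 1); each new remainder r_{k+1} = r_{k-1} − q_k·r_k inherits s_{k+1} = s_{k-1} − q_k·s_k, t_{k+1} = t_{k-1} − q_k·t_k, so r_k = a·s_k + b·t_k at every step:
  q = 22: r = 13, s = 1 − 22·0 = 1, t = 0 − 22·1 = -22  (check: 849·1 + 38·(-22) = 13)
  q = 2: r = 12, s = 0 − 2·1 = -2, t = 1 − 2·(-22) = 45  (check: 849·(-2) + 38·45 = 12)
  q = 1: r = 1, s = 1 − 1·(-2) = 3, t = -22 − 1·45 = -67  (check: 849·3 + 38·(-67) = 1)
The row with r = 1 (the gcd) gives the Bezout coefficients s = 3, t = -67.
Result: 849 · (3) + 38 · (-67) = 1.

gcd(849, 38) = 1; s = 3, t = -67 (check: 849·3 + 38·(-67) = 1).


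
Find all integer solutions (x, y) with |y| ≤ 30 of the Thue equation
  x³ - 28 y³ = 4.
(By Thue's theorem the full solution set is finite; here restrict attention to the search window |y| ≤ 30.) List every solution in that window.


The equation is x³ - 28y³ = 4. For fixed y, x³ = 28·y³ + 4, so a solution requires the RHS to be a perfect cube.
Strategy: iterate y from -30 to 30, compute RHS = 28·y³ + 4, and check whether it is a (positive or negative) perfect cube.
Check small values of y:
  y = 0: RHS = 4 is not a perfect cube.
  y = 1: RHS = 32 is not a perfect cube.
  y = -1: RHS = -24 is not a perfect cube.
  y = 2: RHS = 228 is not a perfect cube.
  y = -2: RHS = -220 is not a perfect cube.
  y = 3: RHS = 760 is not a perfect cube.
  y = -3: RHS = -752 is not a perfect cube.
Continuing the search up to |y| = 30 finds no solutions either.
No (x, y) in the scanned range satisfies the equation.

No integer solutions with |y| ≤ 30.


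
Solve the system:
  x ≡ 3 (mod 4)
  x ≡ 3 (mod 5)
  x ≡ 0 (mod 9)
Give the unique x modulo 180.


Moduli 4, 5, 9 are pairwise coprime; by CRT there is a unique solution modulo M = 4 · 5 · 9 = 180.
Solve pairwise, accumulating the modulus:
  Start with x ≡ 3 (mod 4).
  Combine with x ≡ 3 (mod 5): since gcd(4, 5) = 1, we get a unique residue mod 20.
    Write x = 3 + 4·t and substitute into x ≡ 3 (mod 5): 4·t ≡ 3 − 3 = 0 (mod 5).
    The inverse of 4 mod 5 is 4 (since 4·4 = 16 = 3·5 + 1), so t ≡ 4·0 = 0 ≡ 0 (mod 5).
    Then x = 3 + 4·0 = 3, valid modulo lcm(4, 5) = 20: x ≡ 3 (mod 20).
  Combine with x ≡ 0 (mod 9): since gcd(20, 9) = 1, we get a unique residue mod 180.
    Write x = 3 + 20·t and substitute into x ≡ 0 (mod 9): 20·t ≡ 0 − 3 = -3 (mod 9).
    Reduce coefficients mod 9: 2·t ≡ 6 (mod 9).
    The inverse of 2 mod 9 is 5 (since 2·5 = 10 = 1·9 + 1), so t ≡ 5·6 = 30 ≡ 3 (mod 9).
    Then x = 3 + 20·3 = 63, valid modulo lcm(20, 9) = 180: x ≡ 63 (mod 180).
Verify: 63 mod 4 = 3 ✓, 63 mod 5 = 3 ✓, 63 mod 9 = 0 ✓.

x ≡ 63 (mod 180).


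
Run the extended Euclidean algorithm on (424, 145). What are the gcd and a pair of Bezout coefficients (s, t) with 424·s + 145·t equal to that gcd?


Euclidean algorithm on (424, 145) — divide until remainder is 0:
  424 = 2 · 145 + 134
  145 = 1 · 134 + 11
  134 = 12 · 11 + 2
  11 = 5 · 2 + 1
  2 = 2 · 1 + 0
gcd(424, 145) = 1.
Track Bezout coefficients alongside the remainders: start with r₀ = 424 = a·1 + b·0 (s = 1, t = 0) and r₁ = 145 = a·0 + b·1 (s = 0, t = 1); each new remainder r_{k+1} = r_{k-1} − q_k·r_k inherits s_{k+1} = s_{k-1} − q_k·s_k, t_{k+1} = t_{k-1} − q_k·t_k, so r_k = a·s_k + b·t_k at every step:
  q = 2: r = 134, s = 1 − 2·0 = 1, t = 0 − 2·1 = -2  (check: 424·1 + 145·(-2) = 134)
  q = 1: r = 11, s = 0 − 1·1 = -1, t = 1 − 1·(-2) = 3  (check: 424·(-1) + 145·3 = 11)
  q = 12: r = 2, s = 1 − 12·(-1) = 13, t = -2 − 12·3 = -38  (check: 424·13 + 145·(-38) = 2)
  q = 5: r = 1, s = -1 − 5·13 = -66, t = 3 − 5·(-38) = 193  (check: 424·(-66) + 145·193 = 1)
The row with r = 1 (the gcd) gives the Bezout coefficients s = -66, t = 193.
Result: 424 · (-66) + 145 · (193) = 1.

gcd(424, 145) = 1; s = -66, t = 193 (check: 424·(-66) + 145·193 = 1).


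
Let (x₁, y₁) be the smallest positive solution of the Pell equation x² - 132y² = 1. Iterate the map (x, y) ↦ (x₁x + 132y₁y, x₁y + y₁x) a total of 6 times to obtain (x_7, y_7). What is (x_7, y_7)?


Step 1: Find the fundamental solution (x₁, y₁) of x² - 132y² = 1.
  Expand √132 as a continued fraction. a₀ = ⌊√132⌋ = 11; iterate m_{k+1} = d_k·a_k − m_k, d_{k+1} = (132 − m_{k+1}²)/d_k, a_{k+1} = ⌊(a₀ + m_{k+1})/d_{k+1}⌋ (starting m₀ = 0, d₀ = 1), with convergents p_k = a_k·p_{k-1} + p_{k-2}, q_k = a_k·q_{k-1} + q_{k-2} (p₋₁ = 1, q₋₁ = 0):
  k = 0: a₀ = 11; p₀/q₀ = 11/1; p₀² − 132·q₀² = 121 − 132 = -11.
  k = 1: m = 11, d = 11, a = ⌊(11 + 11)/11⌋ = 2; p/q = (2·11 + 1)/(2·1 + 0) = 23/2; p² − 132·q² = 529 − 528 = 1.
  The first convergent with p² − 132·q² = 1 gives the fundamental solution (x₁, y₁) = (23, 2).
Step 2: Apply the recurrence (x_{n+1}, y_{n+1}) = (x₁x_n + 132y₁y_n, x₁y_n + y₁x_n) repeatedly.
  From (x_1, y_1) = (23, 2): x_2 = 23·23 + 132·2·2 = 1057; y_2 = 23·2 + 2·23 = 92.
  From (x_2, y_2) = (1057, 92): x_3 = 23·1057 + 132·2·92 = 48599; y_3 = 23·92 + 2·1057 = 4230.
  From (x_3, y_3) = (48599, 4230): x_4 = 23·48599 + 132·2·4230 = 2234497; y_4 = 23·4230 + 2·48599 = 194488.
  From (x_4, y_4) = (2234497, 194488): x_5 = 23·2234497 + 132·2·194488 = 102738263; y_5 = 23·194488 + 2·2234497 = 8942218.
  From (x_5, y_5) = (102738263, 8942218): x_6 = 23·102738263 + 132·2·8942218 = 4723725601; y_6 = 23·8942218 + 2·102738263 = 411147540.
  From (x_6, y_6) = (4723725601, 411147540): x_7 = 23·4723725601 + 132·2·411147540 = 217188639383; y_7 = 23·411147540 + 2·4723725601 = 18903844622.
Step 3: Verify x_7² - 132·y_7² = 47170905077038818620689 - 47170905077038818620688 = 1 (should be 1). ✓

(x_1, y_1) = (23, 2); (x_7, y_7) = (217188639383, 18903844622).


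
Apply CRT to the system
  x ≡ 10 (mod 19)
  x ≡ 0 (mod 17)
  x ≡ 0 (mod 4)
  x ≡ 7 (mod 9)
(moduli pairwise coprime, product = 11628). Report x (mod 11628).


Product of moduli M = 19 · 17 · 4 · 9 = 11628.
Merge one congruence at a time:
  Start: x ≡ 10 (mod 19).
  Combine with x ≡ 0 (mod 17); new modulus lcm = 323.
    Write x = 10 + 19·t and substitute into x ≡ 0 (mod 17): 19·t ≡ 0 − 10 = -10 (mod 17).
    Reduce coefficients mod 17: 2·t ≡ 7 (mod 17).
    The inverse of 2 mod 17 is 9 (since 2·9 = 18 = 1·17 + 1), so t ≡ 9·7 = 63 ≡ 12 (mod 17).
    Then x = 10 + 19·12 = 238, valid modulo lcm(19, 17) = 323: x ≡ 238 (mod 323).
  Combine with x ≡ 0 (mod 4); new modulus lcm = 1292.
    Write x = 238 + 323·t and substitute into x ≡ 0 (mod 4): 323·t ≡ 0 − 238 = -238 (mod 4).
    Reduce coefficients mod 4: 3·t ≡ 2 (mod 4).
    The inverse of 3 mod 4 is 3 (since 3·3 = 9 = 2·4 + 1), so t ≡ 3·2 = 6 ≡ 2 (mod 4).
    Then x = 238 + 323·2 = 884, valid modulo lcm(323, 4) = 1292: x ≡ 884 (mod 1292).
  Combine with x ≡ 7 (mod 9); new modulus lcm = 11628.
    Write x = 884 + 1292·t and substitute into x ≡ 7 (mod 9): 1292·t ≡ 7 − 884 = -877 (mod 9).
    Reduce coefficients mod 9: 5·t ≡ 5 (mod 9).
    The inverse of 5 mod 9 is 2 (since 5·2 = 10 = 1·9 + 1), so t ≡ 2·5 = 10 ≡ 1 (mod 9).
    Then x = 884 + 1292·1 = 2176, valid modulo lcm(1292, 9) = 11628: x ≡ 2176 (mod 11628).
Verify against each original: 2176 mod 19 = 10, 2176 mod 17 = 0, 2176 mod 4 = 0, 2176 mod 9 = 7.

x ≡ 2176 (mod 11628).


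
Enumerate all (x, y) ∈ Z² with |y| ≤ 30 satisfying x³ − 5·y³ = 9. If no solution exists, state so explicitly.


The equation is x³ - 5y³ = 9. For fixed y, x³ = 5·y³ + 9, so a solution requires the RHS to be a perfect cube.
Strategy: iterate y from -30 to 30, compute RHS = 5·y³ + 9, and check whether it is a (positive or negative) perfect cube.
Check small values of y:
  y = 0: RHS = 9 is not a perfect cube.
  y = 1: RHS = 14 is not a perfect cube.
  y = -1: RHS = 4 is not a perfect cube.
  y = 2: RHS = 49 is not a perfect cube.
  y = -2: RHS = -31 is not a perfect cube.
  y = 3: RHS = 144 is not a perfect cube.
  y = -3: RHS = -126 is not a perfect cube.
Continuing the search up to |y| = 30 finds no solutions either.
No (x, y) in the scanned range satisfies the equation.

No integer solutions with |y| ≤ 30.


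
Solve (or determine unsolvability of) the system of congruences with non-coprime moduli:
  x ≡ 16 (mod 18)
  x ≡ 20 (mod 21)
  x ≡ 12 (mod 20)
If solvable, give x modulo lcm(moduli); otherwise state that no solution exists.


Moduli 18, 21, 20 are not pairwise coprime, so CRT works modulo lcm(m_i) when all pairwise compatibility conditions hold.
Pairwise compatibility: gcd(m_i, m_j) must divide a_i - a_j for every pair.
Merge one congruence at a time:
  Start: x ≡ 16 (mod 18).
  Combine with x ≡ 20 (mod 21): gcd(18, 21) = 3, and 20 - 16 = 4 is NOT divisible by 3.
    ⇒ system is inconsistent (no integer solution).

No solution (the system is inconsistent).


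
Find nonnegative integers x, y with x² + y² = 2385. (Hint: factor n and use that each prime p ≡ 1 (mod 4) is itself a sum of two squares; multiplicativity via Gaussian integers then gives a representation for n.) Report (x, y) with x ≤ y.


Step 1: Factor n = 2385 = 3^2 · 5 · 53.
Step 2: Check the mod-4 condition on each prime factor: 3 ≡ 3 (mod 4), exponent 2 (must be even); 5 ≡ 1 (mod 4), exponent 1; 53 ≡ 1 (mod 4), exponent 1.
All primes ≡ 3 (mod 4) appear to even exponent (or don't appear), so by the two-squares theorem n IS expressible as a sum of two squares.
Step 3: Build a representation. Group n = k² · m with k = 3 and m = 5 · 53 = 265 (a product of primes ≡ 1 (mod 4)); a representation of m scales to one of n via (k·x)² + (k·y)² = k²(x² + y²). Each prime p ≡ 1 (mod 4) is itself a sum of two squares; find a² by testing p − a² for a perfect square:
  5: 5 − 1² = 4 = 2² ⇒ 5 = 1² + 2².
  53: 53 − 1² = 52, 53 − 2² = 49 = 7² ⇒ 53 = 2² + 7².
  Combine using the Brahmagupta–Fibonacci identity (a² + b²)(c² + d²) = (ac − bd)² + (ad + bc)² = (ac + bd)² + (ad − bc)²:
  5 · 53 = 265: from (1² + 2²)(2² + 7²), take (1·2 − 2·7, 1·7 + 2·2) = (2 − 14, 7 + 4) = (-12, 11); dropping signs (only squares matter) gives (12, 11); check 12² + 11² = 144 + 121 = 265 ✓.
  Scale by k = 3: (3·12, 3·11) = (36, 33).
Step 4: Order so x ≤ y and verify: 33² + 36² = 1089 + 1296 = 2385 = n. ✓

n = 2385 = 33² + 36² (one valid representation with x ≤ y).


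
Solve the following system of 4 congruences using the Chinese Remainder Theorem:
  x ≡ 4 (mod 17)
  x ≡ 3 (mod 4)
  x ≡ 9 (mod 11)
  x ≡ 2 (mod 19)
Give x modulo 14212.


Product of moduli M = 17 · 4 · 11 · 19 = 14212.
Merge one congruence at a time:
  Start: x ≡ 4 (mod 17).
  Combine with x ≡ 3 (mod 4); new modulus lcm = 68.
    Write x = 4 + 17·t and substitute into x ≡ 3 (mod 4): 17·t ≡ 3 − 4 = -1 (mod 4).
    Reduce coefficients mod 4: 1·t ≡ 3 (mod 4).
    So t ≡ 3 (mod 4).
    Then x = 4 + 17·3 = 55, valid modulo lcm(17, 4) = 68: x ≡ 55 (mod 68).
  Combine with x ≡ 9 (mod 11); new modulus lcm = 748.
    Write x = 55 + 68·t and substitute into x ≡ 9 (mod 11): 68·t ≡ 9 − 55 = -46 (mod 11).
    Reduce coefficients mod 11: 2·t ≡ 9 (mod 11).
    The inverse of 2 mod 11 is 6 (since 2·6 = 12 = 1·11 + 1), so t ≡ 6·9 = 54 ≡ 10 (mod 11).
    Then x = 55 + 68·10 = 735, valid modulo lcm(68, 11) = 748: x ≡ 735 (mod 748).
  Combine with x ≡ 2 (mod 19); new modulus lcm = 14212.
    Write x = 735 + 748·t and substitute into x ≡ 2 (mod 19): 748·t ≡ 2 − 735 = -733 (mod 19).
    Reduce coefficients mod 19: 7·t ≡ 8 (mod 19).
    The inverse of 7 mod 19 is 11 (since 7·11 = 77 = 4·19 + 1), so t ≡ 11·8 = 88 ≡ 12 (mod 19).
    Then x = 735 + 748·12 = 9711, valid modulo lcm(748, 19) = 14212: x ≡ 9711 (mod 14212).
Verify against each original: 9711 mod 17 = 4, 9711 mod 4 = 3, 9711 mod 11 = 9, 9711 mod 19 = 2.

x ≡ 9711 (mod 14212).


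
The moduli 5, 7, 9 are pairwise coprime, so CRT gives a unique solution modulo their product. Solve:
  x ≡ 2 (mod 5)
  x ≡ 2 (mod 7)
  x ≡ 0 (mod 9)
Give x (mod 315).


Moduli 5, 7, 9 are pairwise coprime; by CRT there is a unique solution modulo M = 5 · 7 · 9 = 315.
Solve pairwise, accumulating the modulus:
  Start with x ≡ 2 (mod 5).
  Combine with x ≡ 2 (mod 7): since gcd(5, 7) = 1, we get a unique residue mod 35.
    Write x = 2 + 5·t and substitute into x ≡ 2 (mod 7): 5·t ≡ 2 − 2 = 0 (mod 7).
    The inverse of 5 mod 7 is 3 (since 5·3 = 15 = 2·7 + 1), so t ≡ 3·0 = 0 ≡ 0 (mod 7).
    Then x = 2 + 5·0 = 2, valid modulo lcm(5, 7) = 35: x ≡ 2 (mod 35).
  Combine with x ≡ 0 (mod 9): since gcd(35, 9) = 1, we get a unique residue mod 315.
    Write x = 2 + 35·t and substitute into x ≡ 0 (mod 9): 35·t ≡ 0 − 2 = -2 (mod 9).
    Reduce coefficients mod 9: 8·t ≡ 7 (mod 9).
    The inverse of 8 mod 9 is 8 (since 8·8 = 64 = 7·9 + 1), so t ≡ 8·7 = 56 ≡ 2 (mod 9).
    Then x = 2 + 35·2 = 72, valid modulo lcm(35, 9) = 315: x ≡ 72 (mod 315).
Verify: 72 mod 5 = 2 ✓, 72 mod 7 = 2 ✓, 72 mod 9 = 0 ✓.

x ≡ 72 (mod 315).


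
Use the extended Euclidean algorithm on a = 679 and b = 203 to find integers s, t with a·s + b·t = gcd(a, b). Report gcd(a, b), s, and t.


Euclidean algorithm on (679, 203) — divide until remainder is 0:
  679 = 3 · 203 + 70
  203 = 2 · 70 + 63
  70 = 1 · 63 + 7
  63 = 9 · 7 + 0
gcd(679, 203) = 7.
Track Bezout coefficients alongside the remainders: start with r₀ = 679 = a·1 + b·0 (s = 1, t = 0) and r₁ = 203 = a·0 + b·1 (s = 0, t = 1); each new remainder r_{k+1} = r_{k-1} − q_k·r_k inherits s_{k+1} = s_{k-1} − q_k·s_k, t_{k+1} = t_{k-1} − q_k·t_k, so r_k = a·s_k + b·t_k at every step:
  q = 3: r = 70, s = 1 − 3·0 = 1, t = 0 − 3·1 = -3  (check: 679·1 + 203·(-3) = 70)
  q = 2: r = 63, s = 0 − 2·1 = -2, t = 1 − 2·(-3) = 7  (check: 679·(-2) + 203·7 = 63)
  q = 1: r = 7, s = 1 − 1·(-2) = 3, t = -3 − 1·7 = -10  (check: 679·3 + 203·(-10) = 7)
The row with r = 7 (the gcd) gives the Bezout coefficients s = 3, t = -10.
Result: 679 · (3) + 203 · (-10) = 7.

gcd(679, 203) = 7; s = 3, t = -10 (check: 679·3 + 203·(-10) = 7).


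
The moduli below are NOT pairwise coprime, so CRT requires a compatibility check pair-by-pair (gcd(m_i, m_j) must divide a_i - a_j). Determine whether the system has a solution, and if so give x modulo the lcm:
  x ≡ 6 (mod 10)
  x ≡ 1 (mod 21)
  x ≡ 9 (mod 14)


Moduli 10, 21, 14 are not pairwise coprime, so CRT works modulo lcm(m_i) when all pairwise compatibility conditions hold.
Pairwise compatibility: gcd(m_i, m_j) must divide a_i - a_j for every pair.
Merge one congruence at a time:
  Start: x ≡ 6 (mod 10).
  Combine with x ≡ 1 (mod 21): gcd(10, 21) = 1; 1 - 6 = -5, which IS divisible by 1, so compatible.
    Write x = 6 + 10·t and substitute into x ≡ 1 (mod 21): 10·t ≡ 1 − 6 = -5 (mod 21).
    Reduce coefficients mod 21: 10·t ≡ 16 (mod 21).
    The inverse of 10 mod 21 is 19 (since 10·19 = 190 = 9·21 + 1), so t ≡ 19·16 = 304 ≡ 10 (mod 21).
    Then x = 6 + 10·10 = 106, valid modulo lcm(10, 21) = 210: x ≡ 106 (mod 210).
  Combine with x ≡ 9 (mod 14): gcd(210, 14) = 14, and 9 - 106 = -97 is NOT divisible by 14.
    ⇒ system is inconsistent (no integer solution).

No solution (the system is inconsistent).
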